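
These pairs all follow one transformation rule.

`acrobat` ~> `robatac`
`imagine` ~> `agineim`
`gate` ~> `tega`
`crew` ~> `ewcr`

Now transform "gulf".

The transformation: move the first 2 characters to the end (rotate left by 2).
Applying that to "gulf" gives "lfgu".

lfgu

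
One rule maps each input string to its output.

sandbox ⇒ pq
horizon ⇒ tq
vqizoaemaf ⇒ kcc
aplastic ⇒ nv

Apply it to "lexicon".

In each case the input is transformed by: keep one character in every 3, starting at position 3 (positions 3rd, 6th, 9th, ...), then shift every letter 2 places forward in the alphabet (wrapping around).
Applying that to "lexicon" gives "zq".

zq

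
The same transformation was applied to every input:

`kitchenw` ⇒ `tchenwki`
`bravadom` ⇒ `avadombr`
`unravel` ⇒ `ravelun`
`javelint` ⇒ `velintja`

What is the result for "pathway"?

thwaypa

Each output is the input with this applied: move the first 2 characters to the end (rotate left by 2).
Doing the same to "pathway": "thwaypa".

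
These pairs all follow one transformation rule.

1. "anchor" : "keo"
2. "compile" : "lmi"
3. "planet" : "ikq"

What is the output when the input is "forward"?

lto

Each output is the input with this applied: keep every other character starting from the second (positions 2nd, 4th, 6th, ...), then shift every letter 3 places backward in the alphabet (wrapping around).
On "forward": the first step gives "owr", and the second then gives "lto".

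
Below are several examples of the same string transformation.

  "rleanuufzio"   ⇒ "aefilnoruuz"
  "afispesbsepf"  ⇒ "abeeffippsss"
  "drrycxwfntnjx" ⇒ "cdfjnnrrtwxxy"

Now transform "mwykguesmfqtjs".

The pattern: sort the characters into alphabetical order.
"mwykguesmfqtjs" → "efgjkmmqsstuwy".

efgjkmmqsstuwy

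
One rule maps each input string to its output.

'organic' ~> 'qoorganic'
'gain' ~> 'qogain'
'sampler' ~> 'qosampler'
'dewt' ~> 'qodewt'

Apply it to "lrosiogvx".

Each output is the input with this applied: prepend "qo".
Applying that to "lrosiogvx" gives "qolrosiogvx".

qolrosiogvx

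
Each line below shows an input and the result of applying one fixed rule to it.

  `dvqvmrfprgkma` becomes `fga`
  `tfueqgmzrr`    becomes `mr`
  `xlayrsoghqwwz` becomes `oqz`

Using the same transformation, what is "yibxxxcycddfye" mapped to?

cdy

Each output is the input with this applied: keep one character in every 3, starting at position 1 (positions 1st, 4th, 7th, ...), then delete the first 2 characters.
Applying both steps to "yibxxxcycddfye": "yxcdy", then "cdy".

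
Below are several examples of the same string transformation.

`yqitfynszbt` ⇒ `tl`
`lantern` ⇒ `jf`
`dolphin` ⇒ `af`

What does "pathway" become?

sq

The transformation: shift every letter 8 places backward in the alphabet (wrapping around), then keep only the last 2 characters.
"pathway" → "sq".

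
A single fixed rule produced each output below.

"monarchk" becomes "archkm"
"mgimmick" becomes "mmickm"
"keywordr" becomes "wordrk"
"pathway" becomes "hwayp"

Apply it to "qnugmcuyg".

In each case the input is transformed by: move the first 3 characters to the end (rotate left by 3), then delete the last 2 characters.
On "qnugmcuyg": the first step gives "gmcuygqnu", and the second then gives "gmcuygq".

gmcuygq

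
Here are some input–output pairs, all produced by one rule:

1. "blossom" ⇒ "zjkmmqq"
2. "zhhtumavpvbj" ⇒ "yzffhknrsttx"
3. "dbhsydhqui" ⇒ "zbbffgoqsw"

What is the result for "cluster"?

acjpqrs

Each output is the input with this applied: sort the characters into alphabetical order, then shift every letter 2 places backward in the alphabet (wrapping around).
Starting from "cluster": after the first operation, "celrstu"; after the second, "acjpqrs".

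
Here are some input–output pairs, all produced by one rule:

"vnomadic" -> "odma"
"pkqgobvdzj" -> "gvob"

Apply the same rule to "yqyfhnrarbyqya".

nrra

The transformation: take characters alternately from the front and the back (1st, last, 2nd, 2nd-last, ...), then keep only the last 4 characters.
Starting from "yqyfhnrarbyqya": after the first operation, "yaqyyqfyhbnrra"; after the second, "nrra".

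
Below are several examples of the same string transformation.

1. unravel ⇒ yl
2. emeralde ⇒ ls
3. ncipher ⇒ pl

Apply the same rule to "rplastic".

sa

In each case the input is transformed by: shift every letter 7 places forward in the alphabet (wrapping around), then keep one character in every 3, starting at position 3 (positions 3rd, 6th, 9th, ...).
"rplastic" → "sa".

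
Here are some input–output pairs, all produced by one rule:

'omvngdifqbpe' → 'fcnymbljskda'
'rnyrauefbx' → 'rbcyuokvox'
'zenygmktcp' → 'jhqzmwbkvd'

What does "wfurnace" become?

Looking at the pairs, the operation is to swap the front and back halves of the string, then shift every letter 3 places backward in the alphabet (wrapping around).
For "wfurnace" the result is "kxzbtcro".

kxzbtcro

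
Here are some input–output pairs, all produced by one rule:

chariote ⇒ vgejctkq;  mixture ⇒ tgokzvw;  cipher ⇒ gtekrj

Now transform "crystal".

The transformation: move the last 2 characters to the front (rotate right by 2), then shift every letter 2 places forward in the alphabet (wrapping around).
Starting from "crystal": after the first operation, "alcryst"; after the second, "cnetauv".
(Check on "cipher": → "erciph" → "gtekrj" ✓)

cnetauv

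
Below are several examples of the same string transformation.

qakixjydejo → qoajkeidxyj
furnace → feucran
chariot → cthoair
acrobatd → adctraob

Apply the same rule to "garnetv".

Looking at the pairs, the operation is to take characters alternately from the front and the back (1st, last, 2nd, 2nd-last, ...).
Doing the same to "garnetv": "gvatren".

gvatren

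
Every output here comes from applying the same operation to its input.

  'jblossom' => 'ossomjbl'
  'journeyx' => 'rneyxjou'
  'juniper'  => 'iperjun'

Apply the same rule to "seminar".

inarsem

Rule — move the first 3 characters to the end (rotate left by 3).
On "seminar" that produces "inarsem".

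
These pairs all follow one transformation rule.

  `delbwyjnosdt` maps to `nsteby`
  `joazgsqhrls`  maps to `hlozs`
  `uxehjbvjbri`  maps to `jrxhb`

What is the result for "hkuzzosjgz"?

The pattern: keep every other character starting from the second (positions 2nd, 4th, 6th, ...), then move the first 3 characters to the end (rotate left by 3).
For "hkuzzosjgz", step one produces "kzojz"; step two turns that into "jzkzo".

jzkzo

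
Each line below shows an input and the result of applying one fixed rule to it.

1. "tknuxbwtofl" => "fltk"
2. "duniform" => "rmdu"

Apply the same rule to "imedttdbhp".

The pattern: move the last 2 characters to the front (rotate right by 2), then keep only the first 4 characters.
Applying both steps to "imedttdbhp": "hpimedttdb", then "hpim".

hpim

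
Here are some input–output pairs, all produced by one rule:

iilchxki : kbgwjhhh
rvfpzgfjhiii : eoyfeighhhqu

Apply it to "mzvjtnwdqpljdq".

Each output is the input with this applied: move the first 2 characters to the end (rotate left by 2), then shift every letter 1 place backward in the alphabet (wrapping around).
"mzvjtnwdqpljdq" → "vjtnwdqpljdqmz" → "uismvcpokicply".

uismvcpokicply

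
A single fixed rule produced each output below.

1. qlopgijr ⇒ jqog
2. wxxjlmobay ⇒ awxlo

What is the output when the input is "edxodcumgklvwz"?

The transformation: move the last 3 characters to the front (rotate right by 3), then keep every other character starting from the second (positions 2nd, 4th, 6th, ...).
Applying both steps to "edxodcumgklvwz": "vwzedxodcumgkl", then "wexdugl".
(Check on "qlopgijr": → "ijrqlopg" → "jqog" ✓)

wexdugl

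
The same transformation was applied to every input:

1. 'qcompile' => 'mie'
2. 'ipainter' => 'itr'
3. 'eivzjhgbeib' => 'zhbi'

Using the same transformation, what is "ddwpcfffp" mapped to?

pff

The rule is to delete the first 3 characters, then keep every other character starting from the first (positions 1st, 3rd, 5th, ...).
So "ddwpcfffp" becomes "pff".
(Check on "qcompile": → "mpile" → "mie" ✓)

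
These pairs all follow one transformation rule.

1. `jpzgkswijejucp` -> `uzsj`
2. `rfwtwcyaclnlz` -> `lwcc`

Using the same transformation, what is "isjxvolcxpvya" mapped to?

In each case the input is transformed by: keep one character in every 3, starting at position 3 (positions 3rd, 6th, 9th, ...), then move the last character to the front.
For "isjxvolcxpvya" the result is "yjox".

yjox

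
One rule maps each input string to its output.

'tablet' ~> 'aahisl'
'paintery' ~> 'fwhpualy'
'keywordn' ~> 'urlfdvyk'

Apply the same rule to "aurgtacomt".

Rule — move the last character to the front, then shift every letter 7 places forward in the alphabet (wrapping around).
So "aurgtacomt" becomes "ahbynahjvt".
(Check on "keywordn": → "nkeyword" → "urlfdvyk" ✓)

ahbynahjvt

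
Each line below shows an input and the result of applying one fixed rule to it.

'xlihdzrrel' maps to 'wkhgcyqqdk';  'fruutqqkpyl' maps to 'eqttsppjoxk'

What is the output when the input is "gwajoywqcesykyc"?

fvzinxvpbdrxjxb

The rule is to shift every letter 1 place backward in the alphabet (wrapping around).
Applying that to "gwajoywqcesykyc" gives "fvzinxvpbdrxjxb".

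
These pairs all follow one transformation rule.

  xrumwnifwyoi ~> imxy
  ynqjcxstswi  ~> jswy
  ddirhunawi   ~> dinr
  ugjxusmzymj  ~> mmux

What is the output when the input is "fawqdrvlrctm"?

cfqv

The rule is to keep one character in every 3, starting at position 1 (positions 1st, 4th, 7th, ...), then sort the characters into alphabetical order.
For "fawqdrvlrctm", step one produces "fqvc"; step two turns that into "cfqv".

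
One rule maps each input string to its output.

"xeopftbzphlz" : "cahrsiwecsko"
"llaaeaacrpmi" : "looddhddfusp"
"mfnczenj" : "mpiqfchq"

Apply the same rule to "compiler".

ufrpsloh

The rule is to move the last character to the front, then shift every letter 3 places forward in the alphabet (wrapping around).
Working it through for "compiler": intermediate "rcompile", final "ufrpsloh".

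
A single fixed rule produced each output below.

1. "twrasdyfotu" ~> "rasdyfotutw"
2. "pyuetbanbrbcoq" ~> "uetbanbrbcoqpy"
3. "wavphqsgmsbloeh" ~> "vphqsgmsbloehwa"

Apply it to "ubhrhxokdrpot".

hrhxokdrpotub

The rule is to move the first 2 characters to the end (rotate left by 2).
Applying that to "ubhrhxokdrpot" gives "hrhxokdrpotub".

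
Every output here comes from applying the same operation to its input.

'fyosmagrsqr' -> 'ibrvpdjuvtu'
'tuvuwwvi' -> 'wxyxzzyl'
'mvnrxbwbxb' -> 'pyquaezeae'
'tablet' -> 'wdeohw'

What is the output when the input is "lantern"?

What's happening: shift every letter 3 places forward in the alphabet (wrapping around).
So "lantern" becomes "odqwhuq".

odqwhuq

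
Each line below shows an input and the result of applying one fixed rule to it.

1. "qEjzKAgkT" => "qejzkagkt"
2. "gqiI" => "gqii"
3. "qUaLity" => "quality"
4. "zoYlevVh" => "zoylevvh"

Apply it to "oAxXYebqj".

oaxxyebqj

The transformation: convert every letter to lowercase.
For "oAxXYebqj" the result is "oaxxyebqj".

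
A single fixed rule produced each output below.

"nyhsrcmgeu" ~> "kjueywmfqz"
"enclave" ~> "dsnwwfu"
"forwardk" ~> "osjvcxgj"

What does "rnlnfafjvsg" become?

What's happening: shift every letter 8 places backward in the alphabet (wrapping around), then move the first 3 characters to the end (rotate left by 3).
Working it through for "rnlnfafjvsg": intermediate "jfdfxsxbnky", final "fxsxbnkyjfd".

fxsxbnkyjfd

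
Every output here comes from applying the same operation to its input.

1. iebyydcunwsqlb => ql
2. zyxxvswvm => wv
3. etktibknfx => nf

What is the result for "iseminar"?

In each case the input is transformed by: delete the last character, then keep only the last 2 characters.
Applying both steps to "iseminar": "isemina", then "na".

na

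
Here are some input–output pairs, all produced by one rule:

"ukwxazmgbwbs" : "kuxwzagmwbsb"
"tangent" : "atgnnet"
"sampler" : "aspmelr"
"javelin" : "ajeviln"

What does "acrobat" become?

The rule is to swap each adjacent pair of characters (1↔2, 3↔4, ...).
Doing the same to "acrobat": "caorabt".

caorabt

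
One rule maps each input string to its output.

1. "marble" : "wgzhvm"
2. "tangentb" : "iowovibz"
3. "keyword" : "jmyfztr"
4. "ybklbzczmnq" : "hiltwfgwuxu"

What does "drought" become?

Each output is the input with this applied: shift every letter 5 places backward in the alphabet (wrapping around), then move the last 3 characters to the front (rotate right by 3).
Working it through for "drought": intermediate "ymjpbco", final "bcoymjp".

bcoymjp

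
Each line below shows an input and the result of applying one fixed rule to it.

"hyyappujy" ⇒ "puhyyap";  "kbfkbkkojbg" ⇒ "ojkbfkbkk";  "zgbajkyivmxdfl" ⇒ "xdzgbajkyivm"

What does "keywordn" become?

The transformation: delete the last 2 characters, then move the last 2 characters to the front (rotate right by 2).
Starting from "keywordn": after the first operation, "keywor"; after the second, "orkeyw".

orkeyw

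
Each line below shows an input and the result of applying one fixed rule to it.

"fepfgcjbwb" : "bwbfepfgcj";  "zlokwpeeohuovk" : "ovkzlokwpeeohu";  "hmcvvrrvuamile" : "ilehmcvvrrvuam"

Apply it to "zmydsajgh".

The pattern: move the last 3 characters to the front (rotate right by 3).
For "zmydsajgh" the result is "jghzmydsa".

jghzmydsa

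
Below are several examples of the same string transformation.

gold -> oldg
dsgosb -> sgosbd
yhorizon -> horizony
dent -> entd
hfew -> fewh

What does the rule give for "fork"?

The rule is to move the first character to the end.
On "fork" that produces "orkf".

orkf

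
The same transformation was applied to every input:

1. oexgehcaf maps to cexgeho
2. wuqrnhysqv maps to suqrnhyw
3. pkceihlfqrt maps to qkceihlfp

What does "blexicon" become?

clexib

The rule is to delete the last 2 characters, then swap the first and last characters.
For "blexicon", step one produces "blexic"; step two turns that into "clexib".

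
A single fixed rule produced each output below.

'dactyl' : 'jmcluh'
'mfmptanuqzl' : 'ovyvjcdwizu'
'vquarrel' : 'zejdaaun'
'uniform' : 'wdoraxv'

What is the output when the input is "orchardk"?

axqlajtm

Looking at the pairs, the operation is to shift every letter 9 places forward in the alphabet (wrapping around), then swap each adjacent pair of characters (1↔2, 3↔4, ...).
"orchardk" → "axqlajtm".
(Check on "vquarrel": → "ezdjaanu" → "zejdaaun" ✓)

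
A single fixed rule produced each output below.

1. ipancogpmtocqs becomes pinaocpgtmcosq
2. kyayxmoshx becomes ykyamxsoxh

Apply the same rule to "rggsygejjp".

What's happening: swap each adjacent pair of characters (1↔2, 3↔4, ...).
Doing the same to "rggsygejjp": "grsggyjepj".

grsggyjepj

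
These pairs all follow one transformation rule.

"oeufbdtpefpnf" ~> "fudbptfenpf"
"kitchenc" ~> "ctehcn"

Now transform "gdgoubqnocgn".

What's happening: swap each adjacent pair of characters (1↔2, 3↔4, ...), then delete the first 2 characters.
"gdgoubqnocgn" → "ogbunqcong".
(Check on "kitchenc": → "ikctehcn" → "ctehcn" ✓)

ogbunqcong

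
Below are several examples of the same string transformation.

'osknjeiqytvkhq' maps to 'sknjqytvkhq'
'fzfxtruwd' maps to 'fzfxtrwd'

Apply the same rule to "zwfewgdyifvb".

What's happening: remove every vowel.
Doing the same to "zwfewgdyifvb": "zwfwgdyfvb".

zwfwgdyfvb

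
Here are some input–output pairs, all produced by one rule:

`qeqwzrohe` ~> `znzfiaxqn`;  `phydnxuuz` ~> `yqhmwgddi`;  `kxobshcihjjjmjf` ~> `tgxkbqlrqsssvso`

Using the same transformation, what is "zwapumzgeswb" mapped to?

ifjydvipnbfk

Rule — shift every letter 9 places forward in the alphabet (wrapping around).
On "zwapumzgeswb" that produces "ifjydvipnbfk".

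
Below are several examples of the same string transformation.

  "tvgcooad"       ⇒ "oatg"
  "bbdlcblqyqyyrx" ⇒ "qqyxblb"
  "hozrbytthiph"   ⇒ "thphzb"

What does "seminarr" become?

nrsm

Each output is the input with this applied: swap the front and back halves of the string, then keep every other character starting from the first (positions 1st, 3rd, 5th, ...).
On "seminarr" that produces "nrsm".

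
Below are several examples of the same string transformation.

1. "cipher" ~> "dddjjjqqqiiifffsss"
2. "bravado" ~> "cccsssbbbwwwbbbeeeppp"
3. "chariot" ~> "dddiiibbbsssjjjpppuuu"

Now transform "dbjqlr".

Each output is the input with this applied: repeat every character 3 times, then shift every letter 1 place forward in the alphabet (wrapping around).
Working it through for "dbjqlr": intermediate "dddbbbjjjqqqlllrrr", final "eeeccckkkrrrmmmsss".

eeeccckkkrrrmmmsss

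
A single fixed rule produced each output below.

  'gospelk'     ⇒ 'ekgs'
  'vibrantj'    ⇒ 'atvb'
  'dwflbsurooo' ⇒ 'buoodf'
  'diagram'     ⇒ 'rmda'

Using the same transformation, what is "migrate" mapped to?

aemg

What's happening: keep every other character starting from the first (positions 1st, 3rd, 5th, ...), then move the first 2 characters to the end (rotate left by 2).
Working it through for "migrate": intermediate "mgae", final "aemg".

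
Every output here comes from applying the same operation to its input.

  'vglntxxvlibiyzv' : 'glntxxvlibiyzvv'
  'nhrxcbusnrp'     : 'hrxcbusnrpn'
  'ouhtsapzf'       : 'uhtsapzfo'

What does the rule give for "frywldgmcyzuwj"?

The pattern: move the first character to the end.
Doing the same to "frywldgmcyzuwj": "rywldgmcyzuwjf".

rywldgmcyzuwjf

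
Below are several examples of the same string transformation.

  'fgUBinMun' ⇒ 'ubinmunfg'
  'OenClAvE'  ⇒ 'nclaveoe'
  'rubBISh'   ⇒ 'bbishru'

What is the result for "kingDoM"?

ngdomki

In each case the input is transformed by: move the first 2 characters to the end (rotate left by 2), then convert every letter to lowercase.
On "kingDoM": the first step gives "ngDoMki", and the second then gives "ngdomki".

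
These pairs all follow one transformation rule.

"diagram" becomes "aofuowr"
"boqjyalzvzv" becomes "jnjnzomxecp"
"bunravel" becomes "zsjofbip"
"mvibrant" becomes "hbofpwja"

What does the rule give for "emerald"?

The rule is to reverse the string, then shift every letter 12 places backward in the alphabet (wrapping around).
Working it through for "emerald": intermediate "dlareme", final "rzofsas".

rzofsas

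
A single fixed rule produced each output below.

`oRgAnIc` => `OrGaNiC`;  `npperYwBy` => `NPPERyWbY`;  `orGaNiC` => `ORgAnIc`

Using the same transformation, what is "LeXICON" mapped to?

lExicon

The transformation: flip the case of every letter.
For "LeXICON" the result is "lExicon".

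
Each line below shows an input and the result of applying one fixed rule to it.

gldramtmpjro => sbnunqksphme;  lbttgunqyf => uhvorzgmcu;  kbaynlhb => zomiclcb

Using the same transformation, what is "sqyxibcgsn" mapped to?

yjcdhtotrz

Rule — move the first 3 characters to the end (rotate left by 3), then shift every letter 1 place forward in the alphabet (wrapping around).
Applying both steps to "sqyxibcgsn": "xibcgsnsqy", then "yjcdhtotrz".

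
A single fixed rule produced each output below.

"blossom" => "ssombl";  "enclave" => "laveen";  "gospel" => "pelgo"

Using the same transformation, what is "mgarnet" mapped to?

The pattern: move the first 2 characters to the end (rotate left by 2), then delete the first character.
On "mgarnet": the first step gives "arnetmg", and the second then gives "rnetmg".

rnetmg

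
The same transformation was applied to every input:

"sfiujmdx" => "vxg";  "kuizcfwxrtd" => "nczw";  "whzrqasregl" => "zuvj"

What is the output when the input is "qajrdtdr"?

tug

Rule — shift every letter 3 places forward in the alphabet (wrapping around), then keep one character in every 3, starting at position 1 (positions 1st, 4th, 7th, ...).
So "qajrdtdr" becomes "tug".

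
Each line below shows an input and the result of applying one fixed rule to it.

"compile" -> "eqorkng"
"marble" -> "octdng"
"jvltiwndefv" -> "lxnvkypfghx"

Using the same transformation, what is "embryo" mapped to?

godtaq

The transformation: shift every letter 2 places forward in the alphabet (wrapping around).
For "embryo" the result is "godtaq".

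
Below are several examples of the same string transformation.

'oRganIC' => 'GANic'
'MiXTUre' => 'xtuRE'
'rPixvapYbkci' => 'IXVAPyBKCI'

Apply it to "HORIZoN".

The pattern: delete the first 2 characters, then flip the case of every letter.
Applying both steps to "HORIZoN": "RIZoN", then "rizOn".

rizOn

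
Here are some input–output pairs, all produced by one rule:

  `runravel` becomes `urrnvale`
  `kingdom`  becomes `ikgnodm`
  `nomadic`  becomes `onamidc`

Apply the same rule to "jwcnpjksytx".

What's happening: swap each adjacent pair of characters (1↔2, 3↔4, ...).
On "jwcnpjksytx" that produces "wjncjpsktyx".

wjncjpsktyx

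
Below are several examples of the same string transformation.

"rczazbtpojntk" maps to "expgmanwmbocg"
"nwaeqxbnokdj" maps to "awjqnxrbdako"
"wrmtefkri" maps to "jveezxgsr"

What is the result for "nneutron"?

What's happening: shift every letter 13 places forward in the alphabet (wrapping around) — i.e. ROT13, then take characters alternately from the front and the back (1st, last, 2nd, 2nd-last, ...).
Working it through for "nneutron": intermediate "aarhgeba", final "aaabrehg".

aaabrehg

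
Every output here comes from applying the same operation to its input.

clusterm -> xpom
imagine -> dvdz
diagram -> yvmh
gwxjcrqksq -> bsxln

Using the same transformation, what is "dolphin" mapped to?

ygci

What's happening: keep every other character starting from the first (positions 1st, 3rd, 5th, ...), then shift every letter 5 places backward in the alphabet (wrapping around).
Working it through for "dolphin": intermediate "dlhn", final "ygci".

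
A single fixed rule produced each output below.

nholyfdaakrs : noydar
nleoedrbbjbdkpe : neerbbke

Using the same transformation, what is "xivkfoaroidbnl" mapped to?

xvfaodn

The pattern: keep every other character starting from the first (positions 1st, 3rd, 5th, ...).
So "xivkfoaroidbnl" becomes "xvfaodn".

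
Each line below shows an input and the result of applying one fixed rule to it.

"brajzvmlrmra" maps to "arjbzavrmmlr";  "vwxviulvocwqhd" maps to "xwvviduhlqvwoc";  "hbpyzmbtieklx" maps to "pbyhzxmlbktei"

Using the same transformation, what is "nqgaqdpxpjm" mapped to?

gqanqmdjppx

Each output is the input with this applied: move the first 2 characters to the end (rotate left by 2), then take characters alternately from the front and the back (1st, last, 2nd, 2nd-last, ...).
"nqgaqdpxpjm" → "gaqdpxpjmnq" → "gqanqmdjppx".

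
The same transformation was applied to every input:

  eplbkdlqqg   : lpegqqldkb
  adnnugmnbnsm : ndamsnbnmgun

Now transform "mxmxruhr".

mxmrhurx

The transformation: move the first 3 characters to the end (rotate left by 3), then reverse the string.
On "mxmxruhr" that produces "mxmrhurx".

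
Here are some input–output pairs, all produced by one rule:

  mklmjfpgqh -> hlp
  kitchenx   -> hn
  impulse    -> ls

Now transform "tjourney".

nt

In each case the input is transformed by: sort the characters into alphabetical order, then keep one character in every 3, starting at position 3 (positions 3rd, 6th, 9th, ...).
On "tjourney": the first step gives "ejnortuy", and the second then gives "nt".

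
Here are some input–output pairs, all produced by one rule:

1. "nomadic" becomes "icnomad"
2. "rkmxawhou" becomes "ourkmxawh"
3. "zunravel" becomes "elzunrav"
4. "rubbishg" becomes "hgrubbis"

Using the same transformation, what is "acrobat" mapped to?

atacrob

Each output is the input with this applied: move the last 2 characters to the front (rotate right by 2).
On "acrobat" that produces "atacrob".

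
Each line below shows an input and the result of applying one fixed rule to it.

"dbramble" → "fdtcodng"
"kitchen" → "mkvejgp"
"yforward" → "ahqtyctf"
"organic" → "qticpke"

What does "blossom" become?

dnquuqo

In each case the input is transformed by: shift every letter 2 places forward in the alphabet (wrapping around).
So "blossom" becomes "dnquuqo".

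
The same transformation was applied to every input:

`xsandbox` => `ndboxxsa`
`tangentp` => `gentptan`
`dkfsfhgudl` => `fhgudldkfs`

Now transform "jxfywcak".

ywcakjxf

Rule — swap the front and back halves of the string, then move the last character to the front.
So "jxfywcak" becomes "ywcakjxf".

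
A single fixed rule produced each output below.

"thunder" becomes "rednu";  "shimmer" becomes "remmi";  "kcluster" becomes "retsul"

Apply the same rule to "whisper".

repsi

In each case the input is transformed by: reverse the string, then delete the last 2 characters.
Applying both steps to "whisper": "repsihw", then "repsi".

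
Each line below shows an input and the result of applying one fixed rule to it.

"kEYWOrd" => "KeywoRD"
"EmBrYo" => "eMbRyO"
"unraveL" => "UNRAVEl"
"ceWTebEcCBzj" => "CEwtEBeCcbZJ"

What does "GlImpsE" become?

gLiMPSe

Each output is the input with this applied: flip the case of every letter.
Applying that to "GlImpsE" gives "gLiMPSe".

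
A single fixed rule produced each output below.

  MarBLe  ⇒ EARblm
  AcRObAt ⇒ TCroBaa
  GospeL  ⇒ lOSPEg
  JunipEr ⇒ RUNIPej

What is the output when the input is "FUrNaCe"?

EuRnAcf

Rule — swap the first and last characters, then flip the case of every letter.
Starting from "FUrNaCe": after the first operation, "eUrNaCF"; after the second, "EuRnAcf".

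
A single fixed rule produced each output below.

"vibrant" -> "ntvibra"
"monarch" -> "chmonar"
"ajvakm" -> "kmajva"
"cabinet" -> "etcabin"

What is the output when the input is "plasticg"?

cgplasti

Looking at the pairs, the operation is to move the last 2 characters to the front (rotate right by 2).
Applying that to "plasticg" gives "cgplasti".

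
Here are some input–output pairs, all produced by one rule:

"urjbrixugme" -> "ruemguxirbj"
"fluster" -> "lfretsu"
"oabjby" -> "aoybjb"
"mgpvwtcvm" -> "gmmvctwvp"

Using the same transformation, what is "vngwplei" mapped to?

nvielpwg

The rule is to move the first 2 characters to the end (rotate left by 2), then reverse the string.
For "vngwplei" the result is "nvielpwg".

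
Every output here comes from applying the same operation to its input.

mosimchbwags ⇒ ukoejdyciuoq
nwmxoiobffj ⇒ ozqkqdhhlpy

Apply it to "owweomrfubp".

ygqothwdrqy

In each case the input is transformed by: move the first 2 characters to the end (rotate left by 2), then shift every letter 2 places forward in the alphabet (wrapping around).
For "owweomrfubp" the result is "ygqothwdrqy".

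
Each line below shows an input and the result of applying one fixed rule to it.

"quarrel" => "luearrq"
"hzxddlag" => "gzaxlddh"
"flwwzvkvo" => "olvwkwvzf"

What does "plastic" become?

What's happening: take characters alternately from the front and the back (1st, last, 2nd, 2nd-last, ...), then move the first character to the end.
"plastic" → "pcliats" → "cliatsp".

cliatsp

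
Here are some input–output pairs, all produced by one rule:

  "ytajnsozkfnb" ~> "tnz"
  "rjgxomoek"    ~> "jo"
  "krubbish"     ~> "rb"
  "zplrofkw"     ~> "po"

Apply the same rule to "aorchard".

In each case the input is transformed by: keep one character in every 3, starting at position 2 (positions 2nd, 5th, 8th, ...), then delete the last character.
Starting from "aorchard": after the first operation, "ohd"; after the second, "oh".

oh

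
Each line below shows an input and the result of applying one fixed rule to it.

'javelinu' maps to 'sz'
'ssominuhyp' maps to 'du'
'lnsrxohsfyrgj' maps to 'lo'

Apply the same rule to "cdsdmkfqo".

vt

The rule is to shift every letter 5 places forward in the alphabet (wrapping around), then keep only the last 2 characters.
Working it through for "cdsdmkfqo": intermediate "hixirpkvt", final "vt".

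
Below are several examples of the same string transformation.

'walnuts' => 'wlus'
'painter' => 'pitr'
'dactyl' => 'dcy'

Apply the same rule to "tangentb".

Rule — keep every other character starting from the first (positions 1st, 3rd, 5th, ...).
So "tangentb" becomes "tnet".

tnet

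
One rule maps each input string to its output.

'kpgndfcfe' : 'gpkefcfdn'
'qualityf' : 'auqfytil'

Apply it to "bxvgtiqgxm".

vxbmxgqitg

In each case the input is transformed by: reverse the string, then move the last 3 characters to the front (rotate right by 3).
"bxvgtiqgxm" → "vxbmxgqitg".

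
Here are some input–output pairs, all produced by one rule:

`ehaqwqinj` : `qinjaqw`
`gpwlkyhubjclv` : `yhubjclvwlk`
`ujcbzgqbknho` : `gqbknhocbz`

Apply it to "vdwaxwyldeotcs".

What's happening: delete the first 2 characters, then move the first 3 characters to the end (rotate left by 3).
On "vdwaxwyldeotcs": the first step gives "waxwyldeotcs", and the second then gives "wyldeotcswax".

wyldeotcswax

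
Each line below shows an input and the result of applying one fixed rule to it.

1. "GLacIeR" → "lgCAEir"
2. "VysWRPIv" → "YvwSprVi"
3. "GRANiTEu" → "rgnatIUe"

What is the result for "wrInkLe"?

Rule — swap each adjacent pair of characters (1↔2, 3↔4, ...), then flip the case of every letter.
Working it through for "wrInkLe": intermediate "rwnILke", final "RWNilKE".

RWNilKE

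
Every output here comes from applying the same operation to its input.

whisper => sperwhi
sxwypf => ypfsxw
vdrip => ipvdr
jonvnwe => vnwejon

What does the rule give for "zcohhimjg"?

What's happening: move the first 3 characters to the end (rotate left by 3).
"zcohhimjg" → "hhimjgzco".

hhimjgzco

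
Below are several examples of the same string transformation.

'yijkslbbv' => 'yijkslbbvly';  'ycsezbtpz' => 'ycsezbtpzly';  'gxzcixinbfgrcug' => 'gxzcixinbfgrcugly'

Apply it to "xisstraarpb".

In each case the input is transformed by: append "ly".
On "xisstraarpb" that produces "xisstraarpbly".

xisstraarpbly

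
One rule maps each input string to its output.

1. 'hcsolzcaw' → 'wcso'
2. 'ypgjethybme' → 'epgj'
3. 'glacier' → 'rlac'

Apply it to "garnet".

Looking at the pairs, the operation is to swap the first and last characters, then keep only the first 4 characters.
Working it through for "garnet": intermediate "tarneg", final "tarn".

tarn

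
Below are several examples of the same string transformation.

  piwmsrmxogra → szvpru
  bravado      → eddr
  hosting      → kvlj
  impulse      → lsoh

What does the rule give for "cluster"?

Each output is the input with this applied: keep every other character starting from the first (positions 1st, 3rd, 5th, ...), then shift every letter 3 places forward in the alphabet (wrapping around).
Working it through for "cluster": intermediate "cutr", final "fxwu".

fxwu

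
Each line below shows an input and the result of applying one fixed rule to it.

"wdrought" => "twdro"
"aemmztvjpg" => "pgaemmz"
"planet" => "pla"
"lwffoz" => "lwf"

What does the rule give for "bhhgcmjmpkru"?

What's happening: swap the front and back halves of the string, then delete the first 3 characters.
"bhhgcmjmpkru" → "jmpkrubhhgcm" → "krubhhgcm".

krubhhgcm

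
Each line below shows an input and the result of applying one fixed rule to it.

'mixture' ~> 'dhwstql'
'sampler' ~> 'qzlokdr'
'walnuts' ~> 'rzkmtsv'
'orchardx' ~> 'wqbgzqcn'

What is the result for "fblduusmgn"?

makcttrlfe

Rule — swap the first and last characters, then shift every letter 1 place backward in the alphabet (wrapping around).
Working it through for "fblduusmgn": intermediate "nblduusmgf", final "makcttrlfe".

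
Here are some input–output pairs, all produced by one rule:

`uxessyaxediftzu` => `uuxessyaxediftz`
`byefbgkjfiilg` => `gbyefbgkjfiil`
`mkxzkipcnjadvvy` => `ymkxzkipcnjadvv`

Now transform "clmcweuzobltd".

dclmcweuzoblt

Looking at the pairs, the operation is to move the last character to the front.
For "clmcweuzobltd" the result is "dclmcweuzoblt".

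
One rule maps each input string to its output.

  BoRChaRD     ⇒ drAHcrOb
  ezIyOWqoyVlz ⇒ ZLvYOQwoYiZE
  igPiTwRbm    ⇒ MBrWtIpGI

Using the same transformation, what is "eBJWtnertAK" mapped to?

kaTRENTwjbE

What's happening: flip the case of every letter, then reverse the string.
Applying that to "eBJWtnertAK" gives "kaTRENTwjbE".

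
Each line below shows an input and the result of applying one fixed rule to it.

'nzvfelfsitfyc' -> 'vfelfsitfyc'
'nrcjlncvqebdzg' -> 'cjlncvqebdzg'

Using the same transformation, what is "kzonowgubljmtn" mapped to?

onowgubljmtn

What's happening: delete the first 2 characters.
On "kzonowgubljmtn" that produces "onowgubljmtn".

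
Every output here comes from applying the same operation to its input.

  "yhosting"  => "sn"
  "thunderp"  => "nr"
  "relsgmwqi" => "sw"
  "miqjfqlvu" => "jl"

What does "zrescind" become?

In each case the input is transformed by: delete the first character, then keep one character in every 3, starting at position 3 (positions 3rd, 6th, 9th, ...).
Working it through for "zrescind": intermediate "rescind", final "sn".

sn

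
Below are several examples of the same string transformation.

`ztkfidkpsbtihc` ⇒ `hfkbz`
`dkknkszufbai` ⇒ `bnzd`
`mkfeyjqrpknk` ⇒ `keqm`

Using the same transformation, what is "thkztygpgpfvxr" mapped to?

What's happening: keep one character in every 3, starting at position 1 (positions 1st, 4th, 7th, ...), then swap the first and last characters.
For "thkztygpgpfvxr" the result is "xzgpt".

xzgpt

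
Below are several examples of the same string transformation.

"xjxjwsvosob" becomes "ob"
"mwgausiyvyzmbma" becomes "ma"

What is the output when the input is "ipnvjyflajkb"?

The pattern: keep only the last 2 characters.
Doing the same to "ipnvjyflajkb": "kb".

kb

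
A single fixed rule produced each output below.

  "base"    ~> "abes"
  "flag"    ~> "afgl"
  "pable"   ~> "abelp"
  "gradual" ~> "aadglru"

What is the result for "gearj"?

Looking at the pairs, the operation is to sort the characters into alphabetical order.
Applying that to "gearj" gives "aegjr".

aegjr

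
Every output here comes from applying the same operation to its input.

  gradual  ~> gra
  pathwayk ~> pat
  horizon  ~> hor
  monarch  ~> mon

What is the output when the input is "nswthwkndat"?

nsw

Each output is the input with this applied: keep only the first 3 characters.
Applying that to "nswthwkndat" gives "nsw".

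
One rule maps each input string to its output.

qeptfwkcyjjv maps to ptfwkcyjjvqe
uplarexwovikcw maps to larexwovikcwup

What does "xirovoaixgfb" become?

Rule — move the first 2 characters to the end (rotate left by 2).
So "xirovoaixgfb" becomes "rovoaixgfbxi".

rovoaixgfbxi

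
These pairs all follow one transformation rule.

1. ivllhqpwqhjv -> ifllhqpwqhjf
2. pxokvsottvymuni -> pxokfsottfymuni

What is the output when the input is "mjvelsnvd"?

mjfelsnfd

In each case the input is transformed by: replace every "v" with "f".
On "mjvelsnvd" that produces "mjfelsnfd".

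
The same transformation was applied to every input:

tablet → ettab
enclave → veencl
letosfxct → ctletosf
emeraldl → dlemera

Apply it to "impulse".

seimpu

In each case the input is transformed by: move the last 3 characters to the front (rotate right by 3), then delete the first character.
Starting from "impulse": after the first operation, "lseimpu"; after the second, "seimpu".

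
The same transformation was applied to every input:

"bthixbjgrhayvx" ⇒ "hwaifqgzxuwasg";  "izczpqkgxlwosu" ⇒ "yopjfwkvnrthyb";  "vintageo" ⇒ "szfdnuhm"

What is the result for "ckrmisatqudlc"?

lhrzsptckbbjq

The transformation: move the first 3 characters to the end (rotate left by 3), then shift every letter 1 place backward in the alphabet (wrapping around).
"ckrmisatqudlc" → "misatqudlcckr" → "lhrzsptckbbjq".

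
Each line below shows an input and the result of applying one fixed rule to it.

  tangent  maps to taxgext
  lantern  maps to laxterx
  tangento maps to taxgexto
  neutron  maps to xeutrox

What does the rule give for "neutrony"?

xeutroxy

What's happening: replace every "n" with "x".
"neutrony" → "xeutroxy".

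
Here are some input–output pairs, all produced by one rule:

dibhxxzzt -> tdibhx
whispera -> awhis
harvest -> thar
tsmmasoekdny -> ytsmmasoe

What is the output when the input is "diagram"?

mdia

The transformation: move the last character to the front, then delete the last 3 characters.
On "diagram": the first step gives "mdiagra", and the second then gives "mdia".
(Check on "harvest": → "tharves" → "thar" ✓)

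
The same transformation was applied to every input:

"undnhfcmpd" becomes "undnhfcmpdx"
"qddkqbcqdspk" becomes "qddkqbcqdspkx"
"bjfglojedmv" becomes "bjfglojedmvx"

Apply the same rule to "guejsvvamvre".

The transformation: append "x".
Applying that to "guejsvvamvre" gives "guejsvvamvrex".

guejsvvamvrex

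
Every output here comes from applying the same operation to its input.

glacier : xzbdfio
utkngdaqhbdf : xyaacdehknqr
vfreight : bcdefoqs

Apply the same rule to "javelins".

What's happening: sort the characters into alphabetical order, then shift every letter 3 places backward in the alphabet (wrapping around).
On "javelins": the first step gives "aeijlnsv", and the second then gives "xbfgikps".

xbfgikps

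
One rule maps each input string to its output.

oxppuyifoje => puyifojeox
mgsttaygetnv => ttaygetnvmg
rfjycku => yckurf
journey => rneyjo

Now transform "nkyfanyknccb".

fanyknccbnk

What's happening: move the first 2 characters to the end (rotate left by 2), then delete the first character.
Starting from "nkyfanyknccb": after the first operation, "yfanyknccbnk"; after the second, "fanyknccbnk".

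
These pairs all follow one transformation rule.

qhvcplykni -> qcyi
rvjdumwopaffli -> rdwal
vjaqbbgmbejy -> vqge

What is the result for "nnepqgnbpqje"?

npnq

Rule — keep one character in every 3, starting at position 1 (positions 1st, 4th, 7th, ...).
On "nnepqgnbpqje" that produces "npnq".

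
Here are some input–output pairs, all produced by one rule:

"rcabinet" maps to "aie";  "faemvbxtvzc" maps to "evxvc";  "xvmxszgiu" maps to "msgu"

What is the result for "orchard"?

The rule is to delete the first 2 characters, then keep every other character starting from the first (positions 1st, 3rd, 5th, ...).
For "orchard", step one produces "chard"; step two turns that into "cad".

cad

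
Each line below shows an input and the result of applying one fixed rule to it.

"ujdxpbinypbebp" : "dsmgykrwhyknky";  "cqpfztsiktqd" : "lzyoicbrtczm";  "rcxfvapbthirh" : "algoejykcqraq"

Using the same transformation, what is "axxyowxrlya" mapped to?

The pattern: shift every letter 9 places forward in the alphabet (wrapping around).
Doing the same to "axxyowxrlya": "jgghxfgauhj".

jgghxfgauhj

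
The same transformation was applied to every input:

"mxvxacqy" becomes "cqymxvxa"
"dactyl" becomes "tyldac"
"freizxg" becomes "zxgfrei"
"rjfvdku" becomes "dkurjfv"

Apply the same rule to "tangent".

The rule is to move the last 3 characters to the front (rotate right by 3).
"tangent" → "enttang".

enttang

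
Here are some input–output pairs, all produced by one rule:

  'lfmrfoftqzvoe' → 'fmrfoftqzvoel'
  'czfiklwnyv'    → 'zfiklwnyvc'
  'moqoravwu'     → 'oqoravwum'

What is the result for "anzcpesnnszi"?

nzcpesnnszia

The pattern: move the first character to the end.
For "anzcpesnnszi" the result is "nzcpesnnszia".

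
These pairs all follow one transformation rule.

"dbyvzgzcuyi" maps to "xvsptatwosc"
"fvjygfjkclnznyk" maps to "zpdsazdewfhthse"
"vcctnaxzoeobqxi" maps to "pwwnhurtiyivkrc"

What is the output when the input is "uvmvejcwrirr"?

In each case the input is transformed by: shift every letter 6 places backward in the alphabet (wrapping around).
"uvmvejcwrirr" → "opgpydwqlcll".

opgpydwqlcll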